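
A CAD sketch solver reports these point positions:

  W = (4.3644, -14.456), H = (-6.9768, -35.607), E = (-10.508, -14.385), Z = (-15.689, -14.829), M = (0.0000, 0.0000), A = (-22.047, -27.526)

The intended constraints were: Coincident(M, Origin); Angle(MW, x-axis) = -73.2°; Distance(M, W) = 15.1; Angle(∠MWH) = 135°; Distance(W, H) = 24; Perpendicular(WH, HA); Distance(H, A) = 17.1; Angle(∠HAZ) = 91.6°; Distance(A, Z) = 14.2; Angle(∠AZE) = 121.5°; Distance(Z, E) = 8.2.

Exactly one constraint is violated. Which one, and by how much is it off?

Distance(Z, E) = 8.2 — off by 3.00.

M = (0.00, 0.00) ✓; MW at -73.20° ✓; |MW| = 15.10 ✓; ∠MWH = 135.0° ✓; |WH| = 24.00 ✓; ∠(WH, HA) = 90.00° ✓; |HA| = 17.10 ✓; ∠HAZ = 91.60° ✓; |AZ| = 14.20 ✓; ∠AZE = 121.5° ✓; |ZE| = 5.200 ✗.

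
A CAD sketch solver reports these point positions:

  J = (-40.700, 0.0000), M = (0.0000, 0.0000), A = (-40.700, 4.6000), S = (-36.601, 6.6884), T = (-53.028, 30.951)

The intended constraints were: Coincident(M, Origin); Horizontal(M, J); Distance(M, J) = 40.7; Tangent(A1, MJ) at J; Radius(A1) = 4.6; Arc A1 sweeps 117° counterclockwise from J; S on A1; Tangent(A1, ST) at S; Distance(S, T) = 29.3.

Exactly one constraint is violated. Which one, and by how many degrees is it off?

Tangent(A1, ST) at S — off by 7.10°.

M = (0.00, 0.00) ✓; M.y = 0.00, J.y = 0.00 ✓; |MJ| = 40.70 ✓; ∠(AJ, JM) = 90.00° ✓; |AJ| = 4.600 ✓; bearing(A→S) − bearing(A→J) = 117.0° ✓; |AS| = 4.600 ✓; ∠(AS, ST) = 82.90° ✗; |ST| = 29.30 ✓.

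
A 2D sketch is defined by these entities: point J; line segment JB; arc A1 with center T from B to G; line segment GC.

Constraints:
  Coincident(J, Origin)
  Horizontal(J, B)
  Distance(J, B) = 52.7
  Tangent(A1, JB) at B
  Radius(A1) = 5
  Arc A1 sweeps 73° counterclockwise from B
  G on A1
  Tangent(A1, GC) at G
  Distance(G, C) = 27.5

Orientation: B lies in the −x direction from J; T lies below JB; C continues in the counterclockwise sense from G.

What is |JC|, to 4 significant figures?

72.00

J is at the origin; J and B share the same y with |JB| = 52.7 and B on the −x side, so B = (-52.70, 0.000). A1 meets JB tangentially, so TB is at right angles to JB, so T = B + (0, -5) = (-52.70, -5.000). On A1, B sits at bearing 90° from T; a 73° counterclockwise sweep puts G at bearing 163°, so G = T + 5.0·(cos 163°, sin 163°) = (-57.48, -3.538). The tangent condition forces TG to be normal to GC, so GC runs along (−sin 163°, cos 163°); with |GC| = 27.5, C = (-65.52, -29.84). Then |JC| = |C − J| = 72.00.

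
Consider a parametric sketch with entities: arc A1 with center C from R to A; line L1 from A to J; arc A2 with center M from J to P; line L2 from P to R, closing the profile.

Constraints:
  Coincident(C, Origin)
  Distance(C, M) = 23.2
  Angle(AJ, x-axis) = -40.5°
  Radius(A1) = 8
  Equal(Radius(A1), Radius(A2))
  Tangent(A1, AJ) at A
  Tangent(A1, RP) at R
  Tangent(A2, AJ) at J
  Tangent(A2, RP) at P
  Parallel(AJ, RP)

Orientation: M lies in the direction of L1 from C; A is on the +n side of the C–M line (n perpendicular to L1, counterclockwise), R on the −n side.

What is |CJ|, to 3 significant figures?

24.5

Tangency of A1 to both parallel lines with radius 8.0 puts A and R at C ± 8.0·n: A = (5.20, 6.08), R = (-5.20, -6.08). Equal radii place J and P the same way about M: J = M + 8.0·n = (22.8, -8.98), P = M − 8.0·n = (12.4, -21.2). Then |CJ| = |J − C| = 24.5.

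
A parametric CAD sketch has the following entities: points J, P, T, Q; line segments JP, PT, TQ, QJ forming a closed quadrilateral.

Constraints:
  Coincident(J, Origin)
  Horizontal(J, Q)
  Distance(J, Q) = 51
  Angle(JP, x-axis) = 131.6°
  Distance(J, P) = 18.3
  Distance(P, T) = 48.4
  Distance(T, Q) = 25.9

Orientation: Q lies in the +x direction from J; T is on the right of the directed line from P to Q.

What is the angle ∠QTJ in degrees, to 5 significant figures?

126.57°

J is at the origin; J and Q share the same y with |JQ| = 51.0 and Q in +x, so Q = (51.0, 0). JP runs at 131.6° with |JP| = 18.3, so P = (-12.150, 13.685). T is determined by |PT| = 48.4 and |TQ| = 25.9 together: it lies at the intersection of circle(P, 48.4) and circle(Q, 25.9). With |PQ| = 64.616, the foot of the radical line on PQ is 45.244 from P and the perpendicular offset is √(48.4² − 45.244²) = 17.192. Taking the right-of-PQ solution: T = (28.427, -12.699).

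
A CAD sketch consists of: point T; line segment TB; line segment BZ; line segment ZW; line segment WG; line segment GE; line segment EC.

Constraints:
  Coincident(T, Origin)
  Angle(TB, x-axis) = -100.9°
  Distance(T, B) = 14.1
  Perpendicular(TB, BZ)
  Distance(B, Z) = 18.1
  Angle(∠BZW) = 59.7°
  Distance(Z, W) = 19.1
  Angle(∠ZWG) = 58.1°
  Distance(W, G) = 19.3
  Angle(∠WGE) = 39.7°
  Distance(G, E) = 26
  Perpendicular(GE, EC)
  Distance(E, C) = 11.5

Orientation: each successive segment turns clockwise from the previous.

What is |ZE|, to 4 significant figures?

10.80

T is at the origin; TB runs at -100.9° with length 14.1, so B = (-2.666, -13.85). The perpendicularity gives BZ at right angles to TB, so BZ runs at 169.1°; with |BZ| = 18.1, Z = (-20.44, -10.42). ∠BZW = 59.7° gives ZW at 48.80° from the x-axis; with |ZW| = 19.1, W = (-7.859, 3.948). ∠ZWG = 58.1° gives WG at -73.10° from the x-axis; with |WG| = 19.3, G = (-2.248, -14.52). ∠WGE = 39.7° gives GE at 146.6° from the x-axis; with |GE| = 26.0, E = (-23.95, -0.2059). Then |ZE| = |E − Z| = 10.80.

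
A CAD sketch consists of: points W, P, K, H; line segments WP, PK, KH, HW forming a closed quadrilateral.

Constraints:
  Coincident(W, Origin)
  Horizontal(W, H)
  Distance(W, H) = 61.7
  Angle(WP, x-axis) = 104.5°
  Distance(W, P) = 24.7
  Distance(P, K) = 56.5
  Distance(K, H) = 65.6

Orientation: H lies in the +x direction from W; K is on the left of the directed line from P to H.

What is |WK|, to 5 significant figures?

70.916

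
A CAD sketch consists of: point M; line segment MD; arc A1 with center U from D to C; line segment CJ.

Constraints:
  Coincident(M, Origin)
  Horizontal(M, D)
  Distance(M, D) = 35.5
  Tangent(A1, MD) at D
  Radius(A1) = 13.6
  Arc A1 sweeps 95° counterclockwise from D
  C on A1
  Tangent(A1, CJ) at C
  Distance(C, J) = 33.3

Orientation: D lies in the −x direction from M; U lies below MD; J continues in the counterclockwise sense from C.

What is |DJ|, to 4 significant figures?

49.13

On A1, D sits at bearing 90° from U; a 95° counterclockwise sweep puts C at bearing 185°, so C = U + 13.6·(cos 185°, sin 185°) = (-49.05, -14.79). A1 meets CJ tangentially, so UC is at right angles to CJ, so CJ runs along (−sin 185°, cos 185°); with |CJ| = 33.3, J = (-46.15, -47.96). Then |DJ| = |J − D| = 49.13.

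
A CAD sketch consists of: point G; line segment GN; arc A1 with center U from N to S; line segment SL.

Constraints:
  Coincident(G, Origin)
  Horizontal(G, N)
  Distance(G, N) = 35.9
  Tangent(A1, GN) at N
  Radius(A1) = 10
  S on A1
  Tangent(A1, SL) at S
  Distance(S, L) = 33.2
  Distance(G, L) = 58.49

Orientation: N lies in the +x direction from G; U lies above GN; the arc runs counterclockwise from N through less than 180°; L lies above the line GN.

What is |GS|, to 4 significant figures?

47.26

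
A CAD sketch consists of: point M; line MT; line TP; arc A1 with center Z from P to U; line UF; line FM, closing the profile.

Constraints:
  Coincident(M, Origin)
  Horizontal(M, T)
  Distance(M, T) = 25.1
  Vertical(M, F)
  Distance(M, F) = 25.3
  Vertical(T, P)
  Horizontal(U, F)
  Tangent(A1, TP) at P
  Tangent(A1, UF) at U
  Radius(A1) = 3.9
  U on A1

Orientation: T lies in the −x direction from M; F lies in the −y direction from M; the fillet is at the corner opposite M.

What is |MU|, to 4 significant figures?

33.01

M is at the origin; M and T share the same y with |MT| = 25.1 and T on the −x side, so T = (-25.10, 0.000). MF is vertical with |MF| = 25.3 and F on the −y side, so F = (0.000, -25.30). The virtual corner opposite M is at (-25.10, -25.30). A1 meets TP tangentially, so ZP is at right angles to TP and tangency of A1 to UF means the radius ZU is perpendicular to UF, with radius 3.9, so the center Z sits 3.9 in from both sides at Z = (-21.20, -21.40). That places the tangent points at P = (-25.10, -21.40) on TP and U = (-21.20, -25.30) on UF. Then |MU| = |U − M| = 33.01.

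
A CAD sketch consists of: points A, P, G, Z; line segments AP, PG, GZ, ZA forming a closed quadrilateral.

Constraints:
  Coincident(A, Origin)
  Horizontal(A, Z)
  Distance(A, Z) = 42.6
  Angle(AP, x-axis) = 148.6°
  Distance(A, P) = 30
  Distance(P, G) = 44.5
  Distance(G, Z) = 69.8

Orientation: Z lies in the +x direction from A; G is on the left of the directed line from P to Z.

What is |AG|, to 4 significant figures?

53.54

A is at the origin; AZ is horizontal with |AZ| = 42.6 and Z in +x, so Z = (42.6, 0). AP runs at 148.6° with |AP| = 30.0, so P = (-25.61, 15.63). G is determined by |PG| = 44.5 and |GZ| = 69.8 together: it lies at the intersection of circle(P, 44.5) and circle(Z, 69.8). With |PZ| = 69.97, the foot of the radical line on PZ is 14.32 from P and the perpendicular offset is √(44.5² − 14.32²) = 42.13. Taking the left-of-PZ solution: G = (-2.233, 53.50).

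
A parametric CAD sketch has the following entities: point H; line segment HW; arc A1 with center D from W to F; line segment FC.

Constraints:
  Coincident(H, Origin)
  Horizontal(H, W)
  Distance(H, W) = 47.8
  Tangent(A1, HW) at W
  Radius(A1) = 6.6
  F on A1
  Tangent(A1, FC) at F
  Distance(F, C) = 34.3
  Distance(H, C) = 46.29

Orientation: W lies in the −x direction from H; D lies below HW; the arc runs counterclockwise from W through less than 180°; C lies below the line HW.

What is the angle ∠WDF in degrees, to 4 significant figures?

133.4°

Checks: H = (0.00, 0.00) ✓; |DF| = 6.600 ✓; ∠(DF, FC) = 90.00° ✓; |FC| = 34.30 ✓; |HC| = 46.29 ✓.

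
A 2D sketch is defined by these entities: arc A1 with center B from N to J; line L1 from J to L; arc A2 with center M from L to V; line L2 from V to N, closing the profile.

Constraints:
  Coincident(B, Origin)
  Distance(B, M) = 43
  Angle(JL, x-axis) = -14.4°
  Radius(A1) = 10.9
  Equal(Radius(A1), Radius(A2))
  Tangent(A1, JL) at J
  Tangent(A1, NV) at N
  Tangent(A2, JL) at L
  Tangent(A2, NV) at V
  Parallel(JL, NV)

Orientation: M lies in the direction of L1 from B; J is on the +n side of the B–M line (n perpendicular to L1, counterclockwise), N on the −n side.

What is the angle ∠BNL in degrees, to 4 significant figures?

63.12°

The slot axis is L1's direction at -14.4°, so u = (cos -14.4°, sin -14.4°) = (0.9686, -0.2487) and n = (−sin -14.4°, cos -14.4°) = (0.2487, 0.9686). B is at the origin and M lies 43.0 along u from B, so M = 43.0·u = (41.65, -10.69). Tangency of A1 to both parallel lines with radius 10.9 puts J and N at B ± 10.9·n: J = (2.711, 10.56), N = (-2.711, -10.56). Equal radii place L and V the same way about M: L = M + 10.9·n = (44.36, -0.1361), V = M − 10.9·n = (38.94, -21.25). Then cos ∠BNL = NB·NL / (|NB||NL|), giving 63.12°.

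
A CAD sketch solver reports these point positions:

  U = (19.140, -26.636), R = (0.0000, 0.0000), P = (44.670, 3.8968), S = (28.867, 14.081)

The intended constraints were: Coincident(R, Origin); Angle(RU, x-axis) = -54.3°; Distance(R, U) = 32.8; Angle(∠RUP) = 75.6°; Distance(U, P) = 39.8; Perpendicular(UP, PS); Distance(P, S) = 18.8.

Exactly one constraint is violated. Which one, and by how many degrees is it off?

Perpendicular(UP, PS) — off by 7.10°.

R = (0.00, 0.00) ✓; RU at -54.30° ✓; |RU| = 32.80 ✓; ∠RUP = 75.60° ✓; |UP| = 39.80 ✓; ∠(UP, PS) = 97.10° ✗; |PS| = 18.80 ✓.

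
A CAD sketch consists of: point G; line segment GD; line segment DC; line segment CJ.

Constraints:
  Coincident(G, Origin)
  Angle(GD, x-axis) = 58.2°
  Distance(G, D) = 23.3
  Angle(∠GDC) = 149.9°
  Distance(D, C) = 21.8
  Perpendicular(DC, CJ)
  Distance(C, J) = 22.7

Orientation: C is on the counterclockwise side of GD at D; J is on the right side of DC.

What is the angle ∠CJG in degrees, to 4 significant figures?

50.66°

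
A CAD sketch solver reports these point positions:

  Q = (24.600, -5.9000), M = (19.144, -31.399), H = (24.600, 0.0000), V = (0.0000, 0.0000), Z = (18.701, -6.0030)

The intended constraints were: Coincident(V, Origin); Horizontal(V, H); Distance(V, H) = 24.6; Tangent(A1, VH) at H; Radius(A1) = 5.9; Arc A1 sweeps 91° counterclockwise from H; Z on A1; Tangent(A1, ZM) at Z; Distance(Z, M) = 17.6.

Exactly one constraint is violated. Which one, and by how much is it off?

Distance(Z, M) = 17.6 — off by 7.80.

V = (0.00, 0.00) ✓; V.y = 0.00, H.y = 0.00 ✓; |VH| = 24.60 ✓; ∠(QH, HV) = 90.00° ✓; |QH| = 5.900 ✓; bearing(Q→Z) − bearing(Q→H) = 91.00° ✓; |QZ| = 5.900 ✓; ∠(QZ, ZM) = 90.00° ✓; |ZM| = 25.40 ✗.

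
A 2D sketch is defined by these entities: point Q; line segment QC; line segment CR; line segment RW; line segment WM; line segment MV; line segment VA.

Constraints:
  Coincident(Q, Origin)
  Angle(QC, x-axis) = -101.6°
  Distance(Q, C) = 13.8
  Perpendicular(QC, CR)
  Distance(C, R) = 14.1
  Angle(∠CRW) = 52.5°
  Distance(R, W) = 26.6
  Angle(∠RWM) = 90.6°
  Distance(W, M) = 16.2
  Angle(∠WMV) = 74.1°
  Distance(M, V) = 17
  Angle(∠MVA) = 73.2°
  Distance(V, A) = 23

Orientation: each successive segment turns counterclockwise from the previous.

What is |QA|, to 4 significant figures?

10.99

∠WMV = 74.1° gives MV at -48.80° from the x-axis; with |MV| = 17.0, V = (-4.030, -12.14). ∠MVA = 73.2° gives VA at 58.00° from the x-axis; with |VA| = 23.0, A = (8.158, 7.366). Then |QA| = |A − Q| = 10.99.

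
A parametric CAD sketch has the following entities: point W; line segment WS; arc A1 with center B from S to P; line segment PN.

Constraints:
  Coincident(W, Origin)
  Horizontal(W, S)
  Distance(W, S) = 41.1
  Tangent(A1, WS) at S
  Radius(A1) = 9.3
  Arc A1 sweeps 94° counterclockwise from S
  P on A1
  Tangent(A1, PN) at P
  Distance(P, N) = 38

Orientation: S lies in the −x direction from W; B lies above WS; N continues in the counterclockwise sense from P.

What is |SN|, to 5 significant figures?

48.313

W is at the origin; WS is horizontal with |WS| = 41.1 and S on the −x side, so S = (-41.100, 0.0000). Since A1 is tangent to WS there, BS ⟂ WS, so B = S + (0, 9.3) = (-41.100, 9.3000). On A1, S sits at bearing -90° from B; a 94° counterclockwise sweep puts P at bearing 4°, so P = B + 9.3·(cos 4°, sin 4°) = (-31.823, 9.9487). Since A1 is tangent to PN there, BP ⟂ PN, so PN runs along (−sin 4°, cos 4°); with |PN| = 38.0, N = (-34.473, 47.856). Then |SN| = |N − S| = 48.313.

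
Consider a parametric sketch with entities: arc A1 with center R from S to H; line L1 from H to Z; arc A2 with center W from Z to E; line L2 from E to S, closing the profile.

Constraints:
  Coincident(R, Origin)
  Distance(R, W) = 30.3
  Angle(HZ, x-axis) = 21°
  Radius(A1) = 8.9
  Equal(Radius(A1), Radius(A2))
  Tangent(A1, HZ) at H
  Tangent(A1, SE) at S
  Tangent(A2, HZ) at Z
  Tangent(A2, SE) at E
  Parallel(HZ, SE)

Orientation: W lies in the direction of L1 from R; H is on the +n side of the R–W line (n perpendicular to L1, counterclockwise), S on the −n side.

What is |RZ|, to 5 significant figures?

31.580

Tangency of A1 to both parallel lines with radius 8.9 puts H and S at R ± 8.9·n: H = (-3.1895, 8.3089), S = (3.1895, -8.3089). Equal radii place Z and E the same way about W: Z = W + 8.9·n = (25.098, 19.167), E = W − 8.9·n = (31.477, 2.5497). Then |RZ| = |Z − R| = 31.580.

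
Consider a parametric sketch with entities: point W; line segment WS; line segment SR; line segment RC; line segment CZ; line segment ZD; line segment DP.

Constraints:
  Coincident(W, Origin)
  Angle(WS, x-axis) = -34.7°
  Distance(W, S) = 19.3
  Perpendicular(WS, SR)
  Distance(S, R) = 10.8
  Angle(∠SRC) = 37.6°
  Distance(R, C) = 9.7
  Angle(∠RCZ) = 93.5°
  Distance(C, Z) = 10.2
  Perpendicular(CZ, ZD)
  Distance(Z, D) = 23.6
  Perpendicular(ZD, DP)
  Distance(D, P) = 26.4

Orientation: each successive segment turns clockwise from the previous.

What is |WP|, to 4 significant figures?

35.69

W is at the origin; WS runs at -34.7° with length 19.3, so S = (15.87, -10.99). WS ⟂ SR, so SR runs at -124.7°; with |SR| = 10.8, R = (9.719, -19.87). ∠SRC = 37.6° gives RC at 92.90° from the x-axis; with |RC| = 9.7, C = (9.228, -10.18). ∠RCZ = 93.5° gives CZ at 6.400° from the x-axis; with |CZ| = 10.2, Z = (19.36, -9.042). CZ is perpendicular to ZD, so ZD runs at -83.60°; with |ZD| = 23.6, D = (22.00, -32.49). ZD ⟂ DP, so DP runs at -173.6°; with |DP| = 26.4, P = (-4.240, -35.44). Then |WP| = |P − W| = 35.69.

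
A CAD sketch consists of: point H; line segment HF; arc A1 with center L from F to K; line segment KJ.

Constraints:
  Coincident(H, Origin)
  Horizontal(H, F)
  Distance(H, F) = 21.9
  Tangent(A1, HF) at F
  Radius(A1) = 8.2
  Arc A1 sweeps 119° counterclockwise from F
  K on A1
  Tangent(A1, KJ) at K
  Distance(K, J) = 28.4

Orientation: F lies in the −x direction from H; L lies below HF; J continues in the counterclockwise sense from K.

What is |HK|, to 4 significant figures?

31.52

H is at the origin; HF is horizontal with |HF| = 21.9 and F on the −x side, so F = (-21.90, 0.000). The tangent condition forces LF to be normal to HF, so L = F + (0, -8.2) = (-21.90, -8.200). On A1, F sits at bearing 90° from L; a 119° counterclockwise sweep puts K at bearing 209°, so K = L + 8.2·(cos 209°, sin 209°) = (-29.07, -12.18). Then |HK| = |K − H| = 31.52.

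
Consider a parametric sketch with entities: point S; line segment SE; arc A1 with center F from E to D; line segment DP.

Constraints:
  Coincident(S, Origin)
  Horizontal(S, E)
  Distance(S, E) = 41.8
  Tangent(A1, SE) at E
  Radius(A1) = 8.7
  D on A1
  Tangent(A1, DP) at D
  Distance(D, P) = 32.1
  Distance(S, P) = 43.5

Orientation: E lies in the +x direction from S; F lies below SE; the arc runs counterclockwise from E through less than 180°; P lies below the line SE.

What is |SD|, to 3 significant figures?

34.1

S is at the origin; S and E share the same y with |SE| = 41.8 and E on the +x side, so E = (41.8, 0.00). The tangent condition forces FE to be normal to SE, so F = E + (0, -8.7) = (41.8, -8.70). Since FD ⟂ DP (tangency), |FP| = √(8.7² + 32.1²) = 33.3 regardless of where D sits on A1. So P lies on both circle(S, 43.5) and circle(F, 33.3); the below-SE intersection is P = (23.6, -36.5). D is the foot of the tangent from P: D = (33.5, -6.01).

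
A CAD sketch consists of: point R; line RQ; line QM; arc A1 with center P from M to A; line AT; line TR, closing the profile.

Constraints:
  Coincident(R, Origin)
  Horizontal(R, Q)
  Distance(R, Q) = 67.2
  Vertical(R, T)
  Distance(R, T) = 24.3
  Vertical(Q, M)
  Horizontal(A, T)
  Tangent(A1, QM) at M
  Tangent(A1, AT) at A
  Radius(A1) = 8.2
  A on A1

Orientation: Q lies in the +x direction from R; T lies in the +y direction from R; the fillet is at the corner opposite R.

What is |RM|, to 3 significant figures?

69.1

R is at the origin; RQ is horizontal with |RQ| = 67.2 and Q on the +x side, so Q = (67.2, 0.00). RT is vertical with |RT| = 24.3 and T on the +y side, so T = (0.00, 24.3). The virtual corner opposite R is at (67.2, 24.3). A1 meets QM tangentially, so PM is at right angles to QM and A1 meets AT tangentially, so PA is at right angles to AT, with radius 8.2, so the center P sits 8.2 in from both sides at P = (59.0, 16.1). That places the tangent points at M = (67.2, 16.1) on QM and A = (59.0, 24.3) on AT. Then |RM| = |M − R| = 69.1.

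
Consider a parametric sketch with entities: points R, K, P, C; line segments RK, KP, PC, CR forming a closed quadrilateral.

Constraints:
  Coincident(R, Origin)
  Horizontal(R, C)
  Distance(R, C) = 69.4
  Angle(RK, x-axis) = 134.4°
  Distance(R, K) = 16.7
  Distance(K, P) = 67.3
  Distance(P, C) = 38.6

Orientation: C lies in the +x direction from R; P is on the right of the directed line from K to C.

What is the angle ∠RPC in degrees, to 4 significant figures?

100.8°

R is at the origin; R and C share the same y with |RC| = 69.4 and C in +x, so C = (69.4, 0). RK runs at 134.4° with |RK| = 16.7, so K = (-11.68, 11.93). P is determined by |KP| = 67.3 and |PC| = 38.6 together: it lies at the intersection of circle(K, 67.3) and circle(C, 38.6). With |KC| = 81.96, the foot of the radical line on KC is 59.52 from K and the perpendicular offset is √(67.3² − 59.52²) = 31.41. Taking the right-of-KC solution: P = (42.63, -27.81).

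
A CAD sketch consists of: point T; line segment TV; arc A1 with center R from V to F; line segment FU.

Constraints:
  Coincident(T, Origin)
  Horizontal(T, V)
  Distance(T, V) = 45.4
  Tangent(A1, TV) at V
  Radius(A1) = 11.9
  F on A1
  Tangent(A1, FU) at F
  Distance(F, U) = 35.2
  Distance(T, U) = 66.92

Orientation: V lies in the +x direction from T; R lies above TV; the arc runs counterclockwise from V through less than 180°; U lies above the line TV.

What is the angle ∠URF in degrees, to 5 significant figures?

71.321°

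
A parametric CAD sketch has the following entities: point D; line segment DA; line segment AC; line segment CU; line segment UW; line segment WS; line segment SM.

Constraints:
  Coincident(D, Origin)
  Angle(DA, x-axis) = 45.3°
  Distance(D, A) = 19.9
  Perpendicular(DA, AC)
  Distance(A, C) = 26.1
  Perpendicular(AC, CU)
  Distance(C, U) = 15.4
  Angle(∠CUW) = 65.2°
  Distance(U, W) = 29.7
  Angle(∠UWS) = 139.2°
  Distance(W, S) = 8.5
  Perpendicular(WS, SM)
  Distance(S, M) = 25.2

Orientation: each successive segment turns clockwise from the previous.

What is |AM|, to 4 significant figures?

24.01

D is at the origin; DA runs at 45.3° with length 19.9, so A = (14.00, 14.14). The perpendicularity gives AC at right angles to DA, so AC runs at -44.70°; with |AC| = 26.1, C = (32.55, -4.214). AC is perpendicular to CU, so CU runs at -134.7°; with |CU| = 15.4, U = (21.72, -15.16). ∠CUW = 65.2° gives UW at 110.5° from the x-axis; with |UW| = 29.7, W = (11.32, 12.66). ∠UWS = 139.2° gives WS at 69.70° from the x-axis; with |WS| = 8.5, S = (14.26, 20.63). WS is perpendicular to SM, so SM runs at -20.30°; with |SM| = 25.2, M = (37.90, 11.89). Then |AM| = |M − A| = 24.01.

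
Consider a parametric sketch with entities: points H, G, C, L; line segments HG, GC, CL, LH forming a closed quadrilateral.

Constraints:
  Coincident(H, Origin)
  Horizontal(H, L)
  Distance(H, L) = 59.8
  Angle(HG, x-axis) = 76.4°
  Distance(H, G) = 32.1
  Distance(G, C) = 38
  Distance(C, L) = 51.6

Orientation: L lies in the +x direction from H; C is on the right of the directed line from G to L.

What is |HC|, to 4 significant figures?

10.99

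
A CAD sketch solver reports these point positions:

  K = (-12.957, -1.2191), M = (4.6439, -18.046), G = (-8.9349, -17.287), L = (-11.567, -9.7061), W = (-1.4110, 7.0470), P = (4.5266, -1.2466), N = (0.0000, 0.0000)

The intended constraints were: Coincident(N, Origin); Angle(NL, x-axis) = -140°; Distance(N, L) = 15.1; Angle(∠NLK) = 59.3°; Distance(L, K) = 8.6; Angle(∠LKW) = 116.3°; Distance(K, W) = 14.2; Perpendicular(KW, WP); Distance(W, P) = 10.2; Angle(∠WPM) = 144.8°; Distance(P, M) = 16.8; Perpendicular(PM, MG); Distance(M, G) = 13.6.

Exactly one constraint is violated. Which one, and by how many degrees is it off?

Perpendicular(PM, MG) — off by 3.60°.

N = (0.00, 0.00) ✓; NL at -140.0° ✓; |NL| = 15.10 ✓; ∠NLK = 59.30° ✓; |LK| = 8.600 ✓; ∠LKW = 116.3° ✓; |KW| = 14.20 ✓; ∠(KW, WP) = 90.00° ✓; |WP| = 10.20 ✓; ∠WPM = 144.8° ✓; |PM| = 16.80 ✓; ∠(PM, MG) = 93.60° ✗; |MG| = 13.60 ✓.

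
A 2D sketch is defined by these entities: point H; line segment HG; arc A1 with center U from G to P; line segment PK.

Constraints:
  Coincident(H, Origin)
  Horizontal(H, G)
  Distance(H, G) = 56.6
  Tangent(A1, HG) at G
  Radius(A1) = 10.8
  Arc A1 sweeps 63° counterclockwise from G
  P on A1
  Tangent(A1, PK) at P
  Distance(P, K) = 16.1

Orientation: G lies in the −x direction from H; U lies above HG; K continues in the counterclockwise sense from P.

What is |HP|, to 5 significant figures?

47.346

H is at the origin; H and G share the same y with |HG| = 56.6 and G on the −x side, so G = (-56.600, 0.0000). The tangent condition forces UG to be normal to HG, so U = G + (0, 10.8) = (-56.600, 10.800). On A1, G sits at bearing -90° from U; a 63° counterclockwise sweep puts P at bearing -27°, so P = U + 10.8·(cos -27°, sin -27°) = (-46.977, 5.8969). Then |HP| = |P − H| = 47.346.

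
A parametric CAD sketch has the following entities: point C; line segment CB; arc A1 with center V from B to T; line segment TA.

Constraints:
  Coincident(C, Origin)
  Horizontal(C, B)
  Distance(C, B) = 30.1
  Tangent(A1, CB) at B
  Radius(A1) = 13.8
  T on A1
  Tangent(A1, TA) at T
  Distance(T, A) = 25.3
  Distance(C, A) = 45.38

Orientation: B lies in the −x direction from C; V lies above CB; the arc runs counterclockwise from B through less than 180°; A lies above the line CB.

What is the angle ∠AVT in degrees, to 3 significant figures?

61.4°

Checks: ∠(VB, BC) = 90.00° ✓; |VB| = 13.80 ✓; |VT| = 13.80 ✓; ∠(VT, TA) = 90.00° ✓; |TA| = 25.30 ✓; |CA| = 45.38 ✓.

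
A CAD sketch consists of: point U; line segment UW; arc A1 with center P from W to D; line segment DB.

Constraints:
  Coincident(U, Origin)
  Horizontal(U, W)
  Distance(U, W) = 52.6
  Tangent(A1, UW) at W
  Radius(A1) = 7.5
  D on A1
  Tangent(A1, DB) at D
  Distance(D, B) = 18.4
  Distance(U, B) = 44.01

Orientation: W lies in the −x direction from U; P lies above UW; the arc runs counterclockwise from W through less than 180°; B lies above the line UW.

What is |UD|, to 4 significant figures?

45.94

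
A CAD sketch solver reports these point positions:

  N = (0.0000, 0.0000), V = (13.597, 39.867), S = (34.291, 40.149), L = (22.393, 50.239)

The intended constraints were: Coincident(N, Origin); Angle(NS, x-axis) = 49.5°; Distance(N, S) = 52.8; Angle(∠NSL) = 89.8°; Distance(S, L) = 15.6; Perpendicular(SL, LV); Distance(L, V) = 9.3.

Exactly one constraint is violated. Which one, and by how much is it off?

Distance(L, V) = 9.3 — off by 4.30.

N = (0.00, 0.00) ✓; NS at 49.50° ✓; |NS| = 52.80 ✓; ∠NSL = 89.80° ✓; |SL| = 15.60 ✓; ∠(SL, LV) = 90.00° ✓; |LV| = 13.60 ✗.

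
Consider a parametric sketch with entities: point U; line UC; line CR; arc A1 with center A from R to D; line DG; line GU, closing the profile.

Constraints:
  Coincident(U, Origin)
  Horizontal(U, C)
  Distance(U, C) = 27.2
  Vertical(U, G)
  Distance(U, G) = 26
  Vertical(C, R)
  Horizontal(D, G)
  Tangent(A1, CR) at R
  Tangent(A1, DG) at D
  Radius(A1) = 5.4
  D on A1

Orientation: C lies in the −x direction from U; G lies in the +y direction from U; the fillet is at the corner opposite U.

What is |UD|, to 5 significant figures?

33.930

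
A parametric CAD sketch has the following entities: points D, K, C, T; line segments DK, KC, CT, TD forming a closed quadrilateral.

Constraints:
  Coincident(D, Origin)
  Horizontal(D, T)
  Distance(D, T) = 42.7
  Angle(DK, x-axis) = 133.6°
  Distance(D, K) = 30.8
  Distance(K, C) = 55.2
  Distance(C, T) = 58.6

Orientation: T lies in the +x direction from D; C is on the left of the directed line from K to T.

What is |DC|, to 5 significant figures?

59.844

Checks: D = (0.00, 0.00) ✓; |KC| = 55.20 ✓; |CT| = 58.60 ✓.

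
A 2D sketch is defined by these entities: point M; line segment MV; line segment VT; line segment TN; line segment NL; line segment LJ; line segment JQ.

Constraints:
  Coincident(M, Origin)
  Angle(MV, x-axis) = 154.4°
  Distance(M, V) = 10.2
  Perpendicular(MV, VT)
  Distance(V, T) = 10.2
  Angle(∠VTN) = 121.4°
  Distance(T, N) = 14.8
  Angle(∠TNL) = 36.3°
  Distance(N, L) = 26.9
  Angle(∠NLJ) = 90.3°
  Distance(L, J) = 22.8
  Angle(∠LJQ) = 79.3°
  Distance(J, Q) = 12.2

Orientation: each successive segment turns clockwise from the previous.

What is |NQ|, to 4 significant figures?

25.49

M is at the origin; MV runs at 154.4° with length 10.2, so V = (-9.199, 4.407). The perpendicularity gives VT at right angles to MV, so VT runs at 64.40°; with |VT| = 10.2, T = (-4.791, 13.61). ∠VTN = 121.4° gives TN at 5.800° from the x-axis; with |TN| = 14.8, N = (9.933, 15.10). ∠TNL = 36.3° gives NL at -137.9° from the x-axis; with |NL| = 26.9, L = (-10.03, -2.933). ∠NLJ = 90.3° gives LJ at 132.4° from the x-axis; with |LJ| = 22.8, J = (-25.40, 13.90). ∠LJQ = 79.3° gives JQ at 31.70° from the x-axis; with |JQ| = 12.2, Q = (-15.02, 20.31). Then |NQ| = |Q − N| = 25.49.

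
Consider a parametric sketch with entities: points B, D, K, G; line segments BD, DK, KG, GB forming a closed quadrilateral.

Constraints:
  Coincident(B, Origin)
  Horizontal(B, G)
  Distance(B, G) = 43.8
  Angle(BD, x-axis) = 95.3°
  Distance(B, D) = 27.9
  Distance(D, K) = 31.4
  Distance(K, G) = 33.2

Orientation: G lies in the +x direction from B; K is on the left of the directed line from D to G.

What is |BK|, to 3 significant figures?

41.3

B is at the origin; B and G share the same y with |BG| = 43.8 and G in +x, so G = (43.8, 0). BD runs at 95.3° with |BD| = 27.9, so D = (-2.58, 27.8). K is determined by |DK| = 31.4 and |KG| = 33.2 together: it lies at the intersection of circle(D, 31.4) and circle(G, 33.2). With |DG| = 54.1, the foot of the radical line on DG is 26.0 from D and the perpendicular offset is √(31.4² − 26.0²) = 17.7. Taking the left-of-DG solution: K = (28.8, 29.6).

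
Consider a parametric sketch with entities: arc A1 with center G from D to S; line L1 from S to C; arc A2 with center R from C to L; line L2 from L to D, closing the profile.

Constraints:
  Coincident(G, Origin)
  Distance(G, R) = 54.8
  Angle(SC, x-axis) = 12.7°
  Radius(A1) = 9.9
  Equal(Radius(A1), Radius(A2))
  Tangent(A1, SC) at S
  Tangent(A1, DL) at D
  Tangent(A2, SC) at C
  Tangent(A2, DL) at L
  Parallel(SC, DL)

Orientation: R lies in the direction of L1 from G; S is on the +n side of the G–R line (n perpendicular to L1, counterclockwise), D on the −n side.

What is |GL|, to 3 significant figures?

55.7

The slot axis is L1's direction at 12.7°, so u = (cos 12.7°, sin 12.7°) = (0.976, 0.220) and n = (−sin 12.7°, cos 12.7°) = (-0.220, 0.976). G is at the origin and R lies 54.8 along u from G, so R = 54.8·u = (53.5, 12.0). Tangency of A1 to both parallel lines with radius 9.9 puts S and D at G ± 9.9·n: S = (-2.18, 9.66), D = (2.18, -9.66). Equal radii place C and L the same way about R: C = R + 9.9·n = (51.3, 21.7), L = R − 9.9·n = (55.6, 2.39). Then |GL| = |L − G| = 55.7.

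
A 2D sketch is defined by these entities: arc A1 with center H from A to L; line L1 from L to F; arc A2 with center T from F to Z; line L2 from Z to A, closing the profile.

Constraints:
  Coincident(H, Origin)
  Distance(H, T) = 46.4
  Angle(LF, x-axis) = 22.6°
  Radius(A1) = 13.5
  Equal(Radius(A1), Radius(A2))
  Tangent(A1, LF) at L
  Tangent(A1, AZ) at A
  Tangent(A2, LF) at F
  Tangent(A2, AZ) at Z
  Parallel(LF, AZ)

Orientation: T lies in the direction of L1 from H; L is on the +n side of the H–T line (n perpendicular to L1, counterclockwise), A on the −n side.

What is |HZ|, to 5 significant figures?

48.324

The slot axis is L1's direction at 22.6°, so u = (cos 22.6°, sin 22.6°) = (0.92321, 0.38430) and n = (−sin 22.6°, cos 22.6°) = (-0.38430, 0.92321). H is at the origin and T lies 46.4 along u from H, so T = 46.4·u = (42.837, 17.831). Tangency of A1 to both parallel lines with radius 13.5 puts L and A at H ± 13.5·n: L = (-5.1880, 12.463), A = (5.1880, -12.463). Equal radii place F and Z the same way about T: F = T + 13.5·n = (37.649, 30.295), Z = T − 13.5·n = (48.025, 5.3680). Then |HZ| = |Z − H| = 48.324.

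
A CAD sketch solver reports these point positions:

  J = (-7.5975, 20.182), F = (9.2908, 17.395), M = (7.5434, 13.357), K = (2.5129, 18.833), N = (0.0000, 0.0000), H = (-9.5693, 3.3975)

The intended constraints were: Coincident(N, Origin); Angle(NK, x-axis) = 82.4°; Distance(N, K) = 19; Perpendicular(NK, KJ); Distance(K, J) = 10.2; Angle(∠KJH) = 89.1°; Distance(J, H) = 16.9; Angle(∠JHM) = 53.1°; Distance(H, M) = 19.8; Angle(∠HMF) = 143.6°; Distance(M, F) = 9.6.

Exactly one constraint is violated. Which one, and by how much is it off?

Distance(M, F) = 9.6 — off by 5.20.

N = (0.00, 0.00) ✓; NK at 82.40° ✓; |NK| = 19.00 ✓; ∠(NK, KJ) = 90.00° ✓; |KJ| = 10.20 ✓; ∠KJH = 89.10° ✓; |JH| = 16.90 ✓; ∠JHM = 53.10° ✓; |HM| = 19.80 ✓; ∠HMF = 143.6° ✓; |MF| = 4.400 ✗.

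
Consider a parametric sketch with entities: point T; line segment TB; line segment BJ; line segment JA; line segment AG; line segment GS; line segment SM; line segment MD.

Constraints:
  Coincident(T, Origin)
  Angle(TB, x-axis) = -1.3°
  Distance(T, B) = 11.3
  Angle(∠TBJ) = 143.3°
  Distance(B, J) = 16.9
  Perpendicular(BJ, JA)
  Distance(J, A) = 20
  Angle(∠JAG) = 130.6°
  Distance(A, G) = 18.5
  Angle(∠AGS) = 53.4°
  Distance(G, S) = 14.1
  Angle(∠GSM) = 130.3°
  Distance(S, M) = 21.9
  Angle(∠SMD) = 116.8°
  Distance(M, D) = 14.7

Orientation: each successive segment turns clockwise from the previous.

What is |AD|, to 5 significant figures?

19.222

T is at the origin; TB runs at -1.3° with length 11.3, so B = (11.297, -0.25637). ∠TBJ = 143.3° gives BJ at -38.000° from the x-axis; with |BJ| = 16.9, J = (24.614, -10.661). BJ ⟂ JA, so JA runs at -128.00°; with |JA| = 20.0, A = (12.301, -26.421). ∠JAG = 130.6° gives AG at -177.40° from the x-axis; with |AG| = 18.5, G = (-6.1797, -27.260). ∠AGS = 53.4° gives GS at 56.000° from the x-axis; with |GS| = 14.1, S = (1.7049, -15.571). ∠GSM = 130.3° gives SM at 6.3000° from the x-axis; with |SM| = 21.9, M = (23.473, -13.168). ∠SMD = 116.8° gives MD at -56.900° from the x-axis; with |MD| = 14.7, D = (31.500, -25.482). Then |AD| = |D − A| = 19.222.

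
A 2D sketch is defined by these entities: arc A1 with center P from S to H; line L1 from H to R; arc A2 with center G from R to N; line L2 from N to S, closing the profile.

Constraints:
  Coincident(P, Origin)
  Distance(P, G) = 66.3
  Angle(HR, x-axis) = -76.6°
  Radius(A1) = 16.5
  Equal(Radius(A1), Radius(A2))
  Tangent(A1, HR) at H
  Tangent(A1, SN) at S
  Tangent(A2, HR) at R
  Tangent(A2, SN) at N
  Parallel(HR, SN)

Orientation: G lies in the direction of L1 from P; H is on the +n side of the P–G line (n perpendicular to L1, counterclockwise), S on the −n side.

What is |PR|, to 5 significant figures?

68.322

The slot axis is L1's direction at -76.6°, so u = (cos -76.6°, sin -76.6°) = (0.23175, -0.97278) and n = (−sin -76.6°, cos -76.6°) = (0.97278, 0.23175). P is at the origin and G lies 66.3 along u from P, so G = 66.3·u = (15.365, -64.495). Tangency of A1 to both parallel lines with radius 16.5 puts H and S at P ± 16.5·n: H = (16.051, 3.8238), S = (-16.051, -3.8238). Equal radii place R and N the same way about G: R = G + 16.5·n = (31.416, -60.671), N = G − 16.5·n = (-0.68592, -68.319). Then |PR| = |R − P| = 68.322.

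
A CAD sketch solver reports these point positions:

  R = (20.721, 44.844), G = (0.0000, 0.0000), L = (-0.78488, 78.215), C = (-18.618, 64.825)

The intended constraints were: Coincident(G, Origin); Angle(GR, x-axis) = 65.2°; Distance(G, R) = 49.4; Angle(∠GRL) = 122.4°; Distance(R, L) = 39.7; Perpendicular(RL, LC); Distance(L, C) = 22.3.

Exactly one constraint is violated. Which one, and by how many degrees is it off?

Perpendicular(RL, LC) — off by 4.10°.

G = (0.00, 0.00) ✓; GR at 65.20° ✓; |GR| = 49.40 ✓; ∠GRL = 122.4° ✓; |RL| = 39.70 ✓; ∠(RL, LC) = 94.10° ✗; |LC| = 22.30 ✓.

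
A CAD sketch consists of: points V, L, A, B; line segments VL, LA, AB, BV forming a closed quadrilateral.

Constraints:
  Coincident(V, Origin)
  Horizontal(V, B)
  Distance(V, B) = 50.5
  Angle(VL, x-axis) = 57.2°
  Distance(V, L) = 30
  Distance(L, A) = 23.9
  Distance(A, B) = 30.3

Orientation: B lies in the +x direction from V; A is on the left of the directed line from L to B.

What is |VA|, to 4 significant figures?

49.01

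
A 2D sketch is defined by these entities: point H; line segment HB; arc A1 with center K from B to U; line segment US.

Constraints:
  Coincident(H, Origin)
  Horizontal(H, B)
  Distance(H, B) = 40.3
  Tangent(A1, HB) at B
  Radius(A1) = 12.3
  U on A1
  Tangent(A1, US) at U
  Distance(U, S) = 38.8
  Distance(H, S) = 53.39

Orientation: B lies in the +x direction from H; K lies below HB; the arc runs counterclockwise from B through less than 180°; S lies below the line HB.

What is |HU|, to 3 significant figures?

30.0

H is at the origin; HB is horizontal with |HB| = 40.3 and B on the +x side, so B = (40.3, 0.00). The tangent condition forces KB to be normal to HB, so K = B + (0, -12.3) = (40.3, -12.3). Since KU ⟂ US (tangency), |KS| = √(12.3² + 38.8²) = 40.7 regardless of where U sits on A1. So S lies on both circle(H, 53.39) and circle(K, 40.7); the below-HB intersection is S = (22.0, -48.7). U is the foot of the tangent from S: U = (28.2, -10.3).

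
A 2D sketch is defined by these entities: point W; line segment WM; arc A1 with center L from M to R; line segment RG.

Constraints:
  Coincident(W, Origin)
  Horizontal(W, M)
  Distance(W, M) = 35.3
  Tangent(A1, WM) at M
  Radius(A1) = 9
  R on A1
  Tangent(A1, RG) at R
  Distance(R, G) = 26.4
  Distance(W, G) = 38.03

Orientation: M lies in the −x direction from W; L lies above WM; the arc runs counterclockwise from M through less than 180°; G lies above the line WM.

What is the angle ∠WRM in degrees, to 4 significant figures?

127.9°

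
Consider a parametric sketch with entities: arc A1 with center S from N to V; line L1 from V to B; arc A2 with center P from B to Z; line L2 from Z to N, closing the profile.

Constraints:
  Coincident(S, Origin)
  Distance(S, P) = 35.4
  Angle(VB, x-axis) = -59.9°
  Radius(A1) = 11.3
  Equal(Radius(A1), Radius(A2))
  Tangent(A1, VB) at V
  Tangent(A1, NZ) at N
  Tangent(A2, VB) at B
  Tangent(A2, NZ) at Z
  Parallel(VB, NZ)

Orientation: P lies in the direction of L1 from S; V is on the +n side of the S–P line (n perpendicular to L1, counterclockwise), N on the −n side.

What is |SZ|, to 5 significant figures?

37.160

The slot axis is L1's direction at -59.9°, so u = (cos -59.9°, sin -59.9°) = (0.50151, -0.86515) and n = (−sin -59.9°, cos -59.9°) = (0.86515, 0.50151). S is at the origin and P lies 35.4 along u from S, so P = 35.4·u = (17.753, -30.626). Tangency of A1 to both parallel lines with radius 11.3 puts V and N at S ± 11.3·n: V = (9.7762, 5.6671), N = (-9.7762, -5.6671). Equal radii place B and Z the same way about P: B = P + 11.3·n = (27.530, -24.959), Z = P − 11.3·n = (7.9773, -36.293). Then |SZ| = |Z − S| = 37.160.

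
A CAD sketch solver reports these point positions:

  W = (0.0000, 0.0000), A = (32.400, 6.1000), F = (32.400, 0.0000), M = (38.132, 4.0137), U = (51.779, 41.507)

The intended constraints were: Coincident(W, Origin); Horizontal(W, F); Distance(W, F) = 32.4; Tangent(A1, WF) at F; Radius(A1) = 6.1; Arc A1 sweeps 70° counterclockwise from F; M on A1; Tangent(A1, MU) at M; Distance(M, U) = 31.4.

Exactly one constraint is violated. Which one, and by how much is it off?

Distance(M, U) = 31.4 — off by 8.50.

W = (0.00, 0.00) ✓; W.y = 0.00, F.y = 0.00 ✓; |WF| = 32.40 ✓; ∠(AF, FW) = 90.00° ✓; |AF| = 6.100 ✓; bearing(A→M) − bearing(A→F) = 70.00° ✓; |AM| = 6.100 ✓; ∠(AM, MU) = 90.00° ✓; |MU| = 39.90 ✗.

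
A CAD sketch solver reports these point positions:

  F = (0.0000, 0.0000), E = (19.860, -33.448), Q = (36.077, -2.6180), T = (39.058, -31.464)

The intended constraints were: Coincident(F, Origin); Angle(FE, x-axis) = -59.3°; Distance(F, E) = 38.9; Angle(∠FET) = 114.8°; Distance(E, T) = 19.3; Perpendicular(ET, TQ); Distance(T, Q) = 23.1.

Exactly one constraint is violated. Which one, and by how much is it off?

Distance(T, Q) = 23.1 — off by 5.90.

F = (0.00, 0.00) ✓; FE at -59.30° ✓; |FE| = 38.90 ✓; ∠FET = 114.8° ✓; |ET| = 19.30 ✓; ∠(ET, TQ) = 90.00° ✓; |TQ| = 29.00 ✗.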